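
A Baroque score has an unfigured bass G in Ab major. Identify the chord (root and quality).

An unfigured bass indicates a triad in root position.
In root position the bass is the root, so the root is G.
The chord tones are G, Bb, Db, giving G diminished.

G diminished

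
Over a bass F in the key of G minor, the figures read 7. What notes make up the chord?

F, A, C, Eb

The written figures 7 are shorthand for 7/5/3: the 5/3 are implied.
A third above F in this key is A.
A fifth above F in this key is C.
A seventh above F in this key is Eb.
Together with the bass F, this spells F dominant seventh in root position.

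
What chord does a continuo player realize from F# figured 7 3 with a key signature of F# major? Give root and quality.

The figures 7 3 indicate a seventh chord in root position.
In root position the bass is the root, so the root is F#.
The chord tones are F#, A#, C#, E#, giving F# major seventh.

F# major seventh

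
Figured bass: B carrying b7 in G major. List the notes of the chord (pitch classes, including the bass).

The written figures b7 are shorthand for 7/5/3: the 5/3 are implied.
A third above B in this key is D.
A fifth above B in this key is F#.
A seventh above B in this key is A, lowered to Ab by the flat.

B, D, F#, Ab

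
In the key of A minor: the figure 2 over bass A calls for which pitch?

Counting 1 letter step above A lands on B; in A minor, that letter is B.

B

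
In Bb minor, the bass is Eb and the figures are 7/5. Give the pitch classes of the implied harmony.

The written figures 7/5 are shorthand for 7/5/3: the 3 is implied.
A third above Eb in this key is Gb.
A fifth above Eb in this key is Bb.
A seventh above Eb in this key is Db.
Together with the bass Eb, this spells Eb minor seventh in root position.

Eb, Gb, Bb, Db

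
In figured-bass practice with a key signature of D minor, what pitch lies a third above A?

C

Counting 2 letter steps above A lands on C; in D minor, that letter is C.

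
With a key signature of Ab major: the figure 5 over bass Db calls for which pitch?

Counting 4 letter steps above Db lands on A; in Ab major, that letter is Ab.

Ab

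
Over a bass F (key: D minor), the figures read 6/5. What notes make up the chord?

F, A, C, D

The written figures 6/5 are shorthand for 6/5/3: the 3 is implied.
A third above F in this key is A.
A fifth above F in this key is C.
A sixth above F in this key is D.
Together with the bass F, this spells D minor seventh in first inversion.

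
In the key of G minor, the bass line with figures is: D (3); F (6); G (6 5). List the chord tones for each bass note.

D, F, A | F, A, D | G, Bb, D, Eb

D (5/3): D, F, A.
F (6/3): F, A, D.
G (6/5/3): G, Bb, D, Eb.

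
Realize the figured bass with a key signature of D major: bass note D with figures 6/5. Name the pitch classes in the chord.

The written figures 6/5 are shorthand for 6/5/3: the 3 is implied.
A third above D in this key is F#.
A fifth above D in this key is A.
A sixth above D in this key is B.
Together with the bass D, this spells B minor seventh in first inversion.

D, F#, A, B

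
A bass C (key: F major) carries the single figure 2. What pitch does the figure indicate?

D

Counting 1 letter step above C lands on D; in F major, that letter is D.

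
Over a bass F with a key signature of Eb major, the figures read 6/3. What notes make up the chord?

A third above F in this key is Ab.
A sixth above F in this key is D.
Together with the bass F, this spells D diminished in first inversion.

F, Ab, D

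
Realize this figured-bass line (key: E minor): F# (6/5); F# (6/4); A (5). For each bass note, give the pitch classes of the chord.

F#, A, C, D | F#, B, D | A, C, E

F# (6/5/3): F#, A, C, D.
F# (6/4): F#, B, D.
A (5/3): A, C, E.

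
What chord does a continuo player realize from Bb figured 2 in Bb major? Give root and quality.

The figures 2 indicate a seventh chord in third inversion.
In third inversion the root lies a second above the bass: a second above Bb in Bb major is C.
The chord tones are Bb, C, Eb, G, giving C minor seventh.

C minor seventh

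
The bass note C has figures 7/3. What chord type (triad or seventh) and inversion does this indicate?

seventh chord, root position

7/3 is shorthand for 7/5/3.
Intervals of 7/5/3 above the bass form a seventh chord; the bass is the root, so this is root position.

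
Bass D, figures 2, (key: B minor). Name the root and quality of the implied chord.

The figures 2 indicate a seventh chord in third inversion.
In third inversion the root lies a second above the bass: a second above D in B minor is E.
The chord tones are D, E, G, B, giving E minor seventh.

E minor seventh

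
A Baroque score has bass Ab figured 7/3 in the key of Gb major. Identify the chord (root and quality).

The figures 7/3 indicate a seventh chord in root position.
In root position the bass is the root, so the root is Ab.
The chord tones are Ab, Cb, Eb, Gb, giving Ab minor seventh.

Ab minor seventh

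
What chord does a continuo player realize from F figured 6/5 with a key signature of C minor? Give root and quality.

The figures 6/5 indicate a seventh chord in first inversion.
In first inversion the root lies a sixth above the bass: a sixth above F in C minor is D.
The chord tones are F, Ab, C, D, giving D half-diminished seventh.

D half-diminished seventh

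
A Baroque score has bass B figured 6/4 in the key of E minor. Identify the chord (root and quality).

The figures 6/4 indicate a triad in second inversion.
In second inversion the root lies a fourth above the bass: a fourth above B in E minor is E.
The chord tones are B, E, G, giving E minor.

E minor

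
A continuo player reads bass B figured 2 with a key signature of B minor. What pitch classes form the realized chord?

B, C#, E, G

The written figures 2 are shorthand for 6/4/2: the 6/4 are implied.
A second above B in this key is C#.
A fourth above B in this key is E.
A sixth above B in this key is G.
Together with the bass B, this spells C# half-diminished seventh in third inversion.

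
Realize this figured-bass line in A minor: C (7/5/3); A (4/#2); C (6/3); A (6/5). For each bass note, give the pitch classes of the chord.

C, E, G, B | A, B#, D, F | C, E, A | A, C, E, F

C (7/5/3): C, E, G, B.
A (6/4/#2): A, B#, D, F.
C (6/3): C, E, A.
A (6/5/3): A, C, E, F.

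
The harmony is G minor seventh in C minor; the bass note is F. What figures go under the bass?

F is the seventh of G minor seventh, so the chord is in third inversion.
A seventh chord in third inversion is figured 6/4/2, conventionally abbreviated 4/2.

4/2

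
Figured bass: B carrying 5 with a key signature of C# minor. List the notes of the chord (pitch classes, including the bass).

The written figures 5 are shorthand for 5/3: the 3 is implied.
A third above B in this key is D#.
A fifth above B in this key is F#.
Together with the bass B, this spells B major in root position.

B, D#, F#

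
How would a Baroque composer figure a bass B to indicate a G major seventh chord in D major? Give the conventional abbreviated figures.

B is the third of G major seventh, so the chord is in first inversion.
A seventh chord in first inversion is figured 6/5/3, conventionally abbreviated 6/5.

6/5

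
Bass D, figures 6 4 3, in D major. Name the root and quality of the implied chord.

G major seventh

The figures 6 4 3 indicate a seventh chord in second inversion.
In second inversion the root lies a fourth above the bass: a fourth above D in D major is G.
The chord tones are D, F#, G, B, giving G major seventh.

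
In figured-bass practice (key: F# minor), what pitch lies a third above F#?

A

Counting 2 letter steps above F# lands on A; in F# minor, that letter is A.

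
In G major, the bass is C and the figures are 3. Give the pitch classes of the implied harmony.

C, E, G

The written figures 3 are shorthand for 5/3: the 5 is implied.
A third above C in this key is E.
A fifth above C in this key is G.
Together with the bass C, this spells C major in root position.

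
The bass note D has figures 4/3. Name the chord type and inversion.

seventh chord, second inversion

4/3 is shorthand for 6/4/3.
Intervals of 6/4/3 above the bass form a seventh chord; the bass is the fifth, so this is second inversion.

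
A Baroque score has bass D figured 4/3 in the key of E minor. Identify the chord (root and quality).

The figures 4/3 indicate a seventh chord in second inversion.
In second inversion the root lies a fourth above the bass: a fourth above D in E minor is G.
The chord tones are D, F#, G, B, giving G major seventh.

G major seventh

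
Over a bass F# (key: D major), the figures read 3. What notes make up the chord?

The written figures 3 are shorthand for 5/3: the 5 is implied.
A third above F# in this key is A.
A fifth above F# in this key is C#.
Together with the bass F#, this spells F# minor in root position.

F#, A, C#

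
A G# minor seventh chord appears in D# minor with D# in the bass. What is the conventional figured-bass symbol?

D# is the fifth of G# minor seventh, so the chord is in second inversion.
A seventh chord in second inversion is figured 6/4/3, conventionally abbreviated 4/3.

4/3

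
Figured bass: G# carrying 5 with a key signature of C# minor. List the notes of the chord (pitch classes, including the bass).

The written figures 5 are shorthand for 5/3: the 3 is implied.
A third above G# in this key is B.
A fifth above G# in this key is D#.
Together with the bass G#, this spells G# minor in root position.

G#, B, D#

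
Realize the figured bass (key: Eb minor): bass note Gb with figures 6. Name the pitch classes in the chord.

Gb, Bb, Eb

The written figures 6 are shorthand for 6/3: the 3 is implied.
A third above Gb in this key is Bb.
A sixth above Gb in this key is Eb.
Together with the bass Gb, this spells Eb minor in first inversion.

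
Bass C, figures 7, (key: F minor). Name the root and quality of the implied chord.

The figures 7 indicate a seventh chord in root position.
In root position the bass is the root, so the root is C.
The chord tones are C, Eb, G, Bb, giving C minor seventh.

C minor seventh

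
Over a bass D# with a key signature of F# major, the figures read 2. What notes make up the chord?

D#, E#, G#, B

The written figures 2 are shorthand for 6/4/2: the 6/4 are implied.
A second above D# in this key is E#.
A fourth above D# in this key is G#.
A sixth above D# in this key is B.
Together with the bass D#, this spells E# half-diminished seventh in third inversion.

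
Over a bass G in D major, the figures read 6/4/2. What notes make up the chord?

G, A, C#, E

A second above G in this key is A.
A fourth above G in this key is C#.
A sixth above G in this key is E.
Together with the bass G, this spells A dominant seventh in third inversion.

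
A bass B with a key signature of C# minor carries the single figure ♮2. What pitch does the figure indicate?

C

Counting 1 letter step above B lands on C; in C# minor, that letter is C#.
The ♮2 figure makes it natural, giving C.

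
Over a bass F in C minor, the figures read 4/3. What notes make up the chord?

F, Ab, Bb, D

The written figures 4/3 are shorthand for 6/4/3: the 6 is implied.
A third above F in this key is Ab.
A fourth above F in this key is Bb.
A sixth above F in this key is D.
Together with the bass F, this spells Bb dominant seventh in second inversion.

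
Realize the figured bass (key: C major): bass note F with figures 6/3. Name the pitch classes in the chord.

F, A, D

A third above F in this key is A.
A sixth above F in this key is D.
Together with the bass F, this spells D minor in first inversion.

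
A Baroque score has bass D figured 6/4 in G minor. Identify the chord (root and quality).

The figures 6/4 indicate a triad in second inversion.
In second inversion the root lies a fourth above the bass: a fourth above D in G minor is G.
The chord tones are D, G, Bb, giving G minor.

G minor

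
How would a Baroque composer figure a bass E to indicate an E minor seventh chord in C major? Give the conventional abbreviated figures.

E is the root of E minor seventh, so the chord is in root position.
A seventh chord in root position is figured 7/5/3, conventionally abbreviated 7.

7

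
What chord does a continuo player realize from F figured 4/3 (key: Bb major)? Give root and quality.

The figures 4/3 indicate a seventh chord in second inversion.
In second inversion the root lies a fourth above the bass: a fourth above F in Bb major is Bb.
The chord tones are F, A, Bb, D, giving Bb major seventh.

Bb major seventh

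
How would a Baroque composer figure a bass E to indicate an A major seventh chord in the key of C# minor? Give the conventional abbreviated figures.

4/3

E is the fifth of A major seventh, so the chord is in second inversion.
A seventh chord in second inversion is figured 6/4/3, conventionally abbreviated 4/3.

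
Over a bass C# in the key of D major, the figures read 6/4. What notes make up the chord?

C#, F#, A

A fourth above C# in this key is F#.
A sixth above C# in this key is A.
Together with the bass C#, this spells F# minor in second inversion.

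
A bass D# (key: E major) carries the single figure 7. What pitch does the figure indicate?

Counting 6 letter steps above D# lands on C; in E major, that letter is C#.

C#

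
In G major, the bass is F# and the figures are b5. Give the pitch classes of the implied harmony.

F#, A, Cb

The written figures b5 are shorthand for 5/3: the 3 is implied.
A third above F# in this key is A.
A fifth above F# in this key is C, lowered to Cb by the flat.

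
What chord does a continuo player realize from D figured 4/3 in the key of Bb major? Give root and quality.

G minor seventh

The figures 4/3 indicate a seventh chord in second inversion.
In second inversion the root lies a fourth above the bass: a fourth above D in Bb major is G.
The chord tones are D, F, G, Bb, giving G minor seventh.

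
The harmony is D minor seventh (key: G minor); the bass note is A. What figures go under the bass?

4/3

A is the fifth of D minor seventh, so the chord is in second inversion.
A seventh chord in second inversion is figured 6/4/3, conventionally abbreviated 4/3.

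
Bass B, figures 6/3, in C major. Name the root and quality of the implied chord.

G major

The figures 6/3 indicate a triad in first inversion.
In first inversion the root lies a sixth above the bass: a sixth above B in C major is G.
The chord tones are B, D, G, giving G major.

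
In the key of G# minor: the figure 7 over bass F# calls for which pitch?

Counting 6 letter steps above F# lands on E; in G# minor, that letter is E.

E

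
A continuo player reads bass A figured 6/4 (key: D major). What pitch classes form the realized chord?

A, D, F#

A fourth above A in this key is D.
A sixth above A in this key is F#.
Together with the bass A, this spells D major in second inversion.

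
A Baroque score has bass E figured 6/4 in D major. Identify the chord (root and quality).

A major

The figures 6/4 indicate a triad in second inversion.
In second inversion the root lies a fourth above the bass: a fourth above E in D major is A.
The chord tones are E, A, C#, giving A major.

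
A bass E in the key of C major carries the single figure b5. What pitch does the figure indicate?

Bb

Counting 4 letter steps above E lands on B; in C major, that letter is B.
The b5 figure lowers it a semitone, giving Bb.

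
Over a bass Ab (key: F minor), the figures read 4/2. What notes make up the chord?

The written figures 4/2 are shorthand for 6/4/2: the 6 is implied.
A second above Ab in this key is Bb.
A fourth above Ab in this key is Db.
A sixth above Ab in this key is F.
Together with the bass Ab, this spells Bb minor seventh in third inversion.

Ab, Bb, Db, F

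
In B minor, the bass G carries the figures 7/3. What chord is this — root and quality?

The figures 7/3 indicate a seventh chord in root position.
In root position the bass is the root, so the root is G.
The chord tones are G, B, D, F#, giving G major seventh.

G major seventh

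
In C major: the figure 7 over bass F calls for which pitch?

Counting 6 letter steps above F lands on E; in C major, that letter is E.

E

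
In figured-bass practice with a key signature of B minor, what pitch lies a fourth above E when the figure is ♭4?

Counting 3 letter steps above E lands on A; in B minor, that letter is A.
The b4 figure lowers it a semitone, giving Ab.

Ab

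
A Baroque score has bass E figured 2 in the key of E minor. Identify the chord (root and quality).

F# half-diminished seventh

The figures 2 indicate a seventh chord in third inversion.
In third inversion the root lies a second above the bass: a second above E in E minor is F#.
The chord tones are E, F#, A, C, giving F# half-diminished seventh.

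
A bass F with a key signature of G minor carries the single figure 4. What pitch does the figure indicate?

Counting 3 letter steps above F lands on B; in G minor, that letter is Bb.

Bb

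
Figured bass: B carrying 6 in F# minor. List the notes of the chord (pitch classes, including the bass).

B, D, G#

The written figures 6 are shorthand for 6/3: the 3 is implied.
A third above B in this key is D.
A sixth above B in this key is G#.
Together with the bass B, this spells G# diminished in first inversion.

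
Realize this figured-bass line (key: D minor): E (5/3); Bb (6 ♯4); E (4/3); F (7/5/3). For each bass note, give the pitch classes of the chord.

E, G, Bb | Bb, E#, G | E, G, A, C | F, A, C, E

E (5/3): E, G, Bb.
Bb (6/#4): Bb, E#, G.
E (6/4/3): E, G, A, C.
F (7/5/3): F, A, C, E.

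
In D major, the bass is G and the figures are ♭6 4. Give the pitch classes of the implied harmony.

G, C#, Eb

A fourth above G in this key is C#.
A sixth above G in this key is E, lowered to Eb by the flat.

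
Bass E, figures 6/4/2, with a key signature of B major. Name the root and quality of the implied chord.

F# dominant seventh

The figures 6/4/2 indicate a seventh chord in third inversion.
In third inversion the root lies a second above the bass: a second above E in B major is F#.
The chord tones are E, F#, A#, C#, giving F# dominant seventh.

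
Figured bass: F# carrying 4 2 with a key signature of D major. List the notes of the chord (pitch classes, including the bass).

The written figures 4 2 are shorthand for 6/4/2: the 6 is implied.
A second above F# in this key is G.
A fourth above F# in this key is B.
A sixth above F# in this key is D.
Together with the bass F#, this spells G major seventh in third inversion.

F#, G, B, D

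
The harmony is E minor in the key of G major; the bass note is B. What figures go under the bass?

B is the fifth of E minor, so the chord is in second inversion.
A triad in second inversion is figured 6/4, conventionally abbreviated 6/4.

6/4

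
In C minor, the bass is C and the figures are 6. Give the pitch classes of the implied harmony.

C, Eb, Ab

The written figures 6 are shorthand for 6/3: the 3 is implied.
A third above C in this key is Eb.
A sixth above C in this key is Ab.
Together with the bass C, this spells Ab major in first inversion.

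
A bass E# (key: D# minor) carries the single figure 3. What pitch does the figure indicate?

Counting 2 letter steps above E# lands on G; in D# minor, that letter is G#.

G#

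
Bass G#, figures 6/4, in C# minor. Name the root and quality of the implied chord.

The figures 6/4 indicate a triad in second inversion.
In second inversion the root lies a fourth above the bass: a fourth above G# in C# minor is C#.
The chord tones are G#, C#, E, giving C# minor.

C# minor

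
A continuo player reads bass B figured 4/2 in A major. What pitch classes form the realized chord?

The written figures 4/2 are shorthand for 6/4/2: the 6 is implied.
A second above B in this key is C#.
A fourth above B in this key is E.
A sixth above B in this key is G#.
Together with the bass B, this spells C# minor seventh in third inversion.

B, C#, E, G#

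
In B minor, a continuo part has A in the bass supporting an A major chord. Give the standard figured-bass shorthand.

A is the root of A major, so the chord is in root position.
A triad in root position is figured 5/3, conventionally abbreviated (no figures — root-position triad).

no figures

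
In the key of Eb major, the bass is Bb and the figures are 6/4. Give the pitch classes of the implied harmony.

Bb, Eb, G

A fourth above Bb in this key is Eb.
A sixth above Bb in this key is G.
Together with the bass Bb, this spells Eb major in second inversion.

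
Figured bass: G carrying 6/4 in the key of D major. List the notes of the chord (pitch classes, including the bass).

G, C#, E

A fourth above G in this key is C#.
A sixth above G in this key is E.
Together with the bass G, this spells C# diminished in second inversion.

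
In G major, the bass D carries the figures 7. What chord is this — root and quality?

The figures 7 indicate a seventh chord in root position.
In root position the bass is the root, so the root is D.
The chord tones are D, F#, A, C, giving D dominant seventh.

D dominant seventh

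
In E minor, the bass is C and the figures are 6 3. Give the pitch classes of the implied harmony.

A third above C in this key is E.
A sixth above C in this key is A.
Together with the bass C, this spells A minor in first inversion.

C, E, A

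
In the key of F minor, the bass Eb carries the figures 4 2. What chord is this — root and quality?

F minor seventh

The figures 4 2 indicate a seventh chord in third inversion.
In third inversion the root lies a second above the bass: a second above Eb in F minor is F.
The chord tones are Eb, F, Ab, C, giving F minor seventh.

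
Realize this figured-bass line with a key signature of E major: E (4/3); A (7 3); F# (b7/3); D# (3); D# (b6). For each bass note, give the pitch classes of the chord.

E, G#, A, C# | A, C#, E, G# | F#, A, C#, Eb | D#, F#, A | D#, F#, Bb

E (6/4/3): E, G#, A, C#.
A (7/5/3): A, C#, E, G#.
F# (b7/5/3): F#, A, C#, Eb.
D# (5/3): D#, F#, A.
D# (b6/3): D#, F#, Bb.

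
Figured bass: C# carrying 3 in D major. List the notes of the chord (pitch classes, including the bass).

The written figures 3 are shorthand for 5/3: the 5 is implied.
A third above C# in this key is E.
A fifth above C# in this key is G.
Together with the bass C#, this spells C# diminished in root position.

C#, E, G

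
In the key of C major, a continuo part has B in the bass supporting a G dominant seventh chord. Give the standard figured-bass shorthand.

6/5

B is the third of G dominant seventh, so the chord is in first inversion.
A seventh chord in first inversion is figured 6/5/3, conventionally abbreviated 6/5.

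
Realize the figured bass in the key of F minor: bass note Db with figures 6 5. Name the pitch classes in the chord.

Db, F, Ab, Bb

The written figures 6 5 are shorthand for 6/5/3: the 3 is implied.
A third above Db in this key is F.
A fifth above Db in this key is Ab.
A sixth above Db in this key is Bb.
Together with the bass Db, this spells Bb minor seventh in first inversion.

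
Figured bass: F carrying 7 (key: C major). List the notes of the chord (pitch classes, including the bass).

The written figures 7 are shorthand for 7/5/3: the 5/3 are implied.
A third above F in this key is A.
A fifth above F in this key is C.
A seventh above F in this key is E.
Together with the bass F, this spells F major seventh in root position.

F, A, C, E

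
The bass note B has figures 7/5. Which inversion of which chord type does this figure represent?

seventh chord, root position

7/5 is shorthand for 7/5/3.
Intervals of 7/5/3 above the bass form a seventh chord; the bass is the root, so this is root position.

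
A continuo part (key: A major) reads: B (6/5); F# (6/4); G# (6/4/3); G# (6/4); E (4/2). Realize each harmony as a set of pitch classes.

B, D, F#, G# | F#, B, D | G#, B, C#, E | G#, C#, E | E, F#, A, C#

B (6/5/3): B, D, F#, G#.
F# (6/4): F#, B, D.
G# (6/4/3): G#, B, C#, E.
G# (6/4): G#, C#, E.
E (6/4/2): E, F#, A, C#.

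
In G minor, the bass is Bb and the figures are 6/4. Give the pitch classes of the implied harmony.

Bb, Eb, G

A fourth above Bb in this key is Eb.
A sixth above Bb in this key is G.
Together with the bass Bb, this spells Eb major in second inversion.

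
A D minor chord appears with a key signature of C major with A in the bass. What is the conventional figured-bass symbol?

A is the fifth of D minor, so the chord is in second inversion.
A triad in second inversion is figured 6/4, conventionally abbreviated 6/4.

6/4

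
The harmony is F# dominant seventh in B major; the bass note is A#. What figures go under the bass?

A# is the third of F# dominant seventh, so the chord is in first inversion.
A seventh chord in first inversion is figured 6/5/3, conventionally abbreviated 6/5.

6/5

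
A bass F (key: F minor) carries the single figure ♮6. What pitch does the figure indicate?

Counting 5 letter steps above F lands on D; in F minor, that letter is Db.
The ♮6 figure makes it natural, giving D.

D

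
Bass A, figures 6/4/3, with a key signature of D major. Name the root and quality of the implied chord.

D major seventh

The figures 6/4/3 indicate a seventh chord in second inversion.
In second inversion the root lies a fourth above the bass: a fourth above A in D major is D.
The chord tones are A, C#, D, F#, giving D major seventh.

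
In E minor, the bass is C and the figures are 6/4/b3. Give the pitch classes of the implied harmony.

C, Eb, F#, A

A third above C in this key is E, lowered to Eb by the flat.
A fourth above C in this key is F#.
A sixth above C in this key is A.
Together with the bass C, this spells F# diminished seventh in second inversion.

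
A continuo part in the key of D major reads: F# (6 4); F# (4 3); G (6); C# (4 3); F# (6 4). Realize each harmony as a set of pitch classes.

F#, B, D | F#, A, B, D | G, B, E | C#, E, F#, A | F#, B, D

F# (6/4): F#, B, D.
F# (6/4/3): F#, A, B, D.
G (6/3): G, B, E.
C# (6/4/3): C#, E, F#, A.
F# (6/4): F#, B, D.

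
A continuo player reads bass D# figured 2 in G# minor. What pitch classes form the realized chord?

D#, E, G#, B

The written figures 2 are shorthand for 6/4/2: the 6/4 are implied.
A second above D# in this key is E.
A fourth above D# in this key is G#.
A sixth above D# in this key is B.
Together with the bass D#, this spells E major seventh in third inversion.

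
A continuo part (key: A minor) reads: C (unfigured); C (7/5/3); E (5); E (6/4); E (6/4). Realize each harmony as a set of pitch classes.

C, E, G | C, E, G, B | E, G, B | E, A, C | E, A, C

C (5/3): C, E, G.
C (7/5/3): C, E, G, B.
E (5/3): E, G, B.
E (6/4): E, A, C.
E (6/4): E, A, C.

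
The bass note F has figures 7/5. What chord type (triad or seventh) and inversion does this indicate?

seventh chord, root position

7/5 is shorthand for 7/5/3.
Intervals of 7/5/3 above the bass form a seventh chord; the bass is the root, so this is root position.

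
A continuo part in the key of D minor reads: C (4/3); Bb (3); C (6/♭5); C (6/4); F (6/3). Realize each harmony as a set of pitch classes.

C (6/4/3): C, E, F, A.
Bb (5/3): Bb, D, F.
C (6/b5/3): C, E, Gb, A.
C (6/4): C, F, A.
F (6/3): F, A, D.

C, E, F, A | Bb, D, F | C, E, Gb, A | C, F, A | F, A, D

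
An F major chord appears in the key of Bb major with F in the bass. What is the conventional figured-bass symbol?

no figures

F is the root of F major, so the chord is in root position.
A triad in root position is figured 5/3, conventionally abbreviated (no figures — root-position triad).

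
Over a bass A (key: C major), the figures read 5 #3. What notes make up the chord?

A, C#, E

A third above A in this key is C, raised to C# by the sharp.
A fifth above A in this key is E.
Together with the bass A, this spells A major in root position.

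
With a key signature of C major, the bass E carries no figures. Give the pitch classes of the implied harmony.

E, G, B

An unfigured bass implies 5/3.
A third above E in this key is G.
A fifth above E in this key is B.
Together with the bass E, this spells E minor in root position.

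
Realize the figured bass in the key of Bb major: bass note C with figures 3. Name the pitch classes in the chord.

C, Eb, G

The written figures 3 are shorthand for 5/3: the 5 is implied.
A third above C in this key is Eb.
A fifth above C in this key is G.
Together with the bass C, this spells C minor in root position.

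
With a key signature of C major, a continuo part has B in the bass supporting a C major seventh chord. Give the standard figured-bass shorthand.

B is the seventh of C major seventh, so the chord is in third inversion.
A seventh chord in third inversion is figured 6/4/2, conventionally abbreviated 4/2.

4/2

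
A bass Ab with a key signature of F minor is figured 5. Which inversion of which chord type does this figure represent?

5 is shorthand for 5/3.
Intervals of 5/3 above the bass form a triad; the bass is the root, so this is root position.

triad, root position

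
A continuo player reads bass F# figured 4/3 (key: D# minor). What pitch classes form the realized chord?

The written figures 4/3 are shorthand for 6/4/3: the 6 is implied.
A third above F# in this key is A#.
A fourth above F# in this key is B.
A sixth above F# in this key is D#.
Together with the bass F#, this spells B major seventh in second inversion.

F#, A#, B, D#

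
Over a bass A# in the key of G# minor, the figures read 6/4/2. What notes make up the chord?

A second above A# in this key is B.
A fourth above A# in this key is D#.
A sixth above A# in this key is F#.
Together with the bass A#, this spells B major seventh in third inversion.

A#, B, D#, F#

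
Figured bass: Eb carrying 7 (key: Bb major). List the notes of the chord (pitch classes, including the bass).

The written figures 7 are shorthand for 7/5/3: the 5/3 are implied.
A third above Eb in this key is G.
A fifth above Eb in this key is Bb.
A seventh above Eb in this key is D.
Together with the bass Eb, this spells Eb major seventh in root position.

Eb, G, Bb, D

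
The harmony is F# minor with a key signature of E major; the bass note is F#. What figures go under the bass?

F# is the root of F# minor, so the chord is in root position.
A triad in root position is figured 5/3, conventionally abbreviated (no figures — root-position triad).

no figures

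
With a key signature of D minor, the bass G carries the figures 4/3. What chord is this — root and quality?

The figures 4/3 indicate a seventh chord in second inversion.
In second inversion the root lies a fourth above the bass: a fourth above G in D minor is C.
The chord tones are G, Bb, C, E, giving C dominant seventh.

C dominant seventh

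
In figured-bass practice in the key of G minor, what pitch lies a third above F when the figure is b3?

Ab

Counting 2 letter steps above F lands on A; in G minor, that letter is A.
The b3 figure lowers it a semitone, giving Ab.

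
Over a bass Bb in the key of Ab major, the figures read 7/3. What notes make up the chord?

Bb, Db, F, Ab

The written figures 7/3 are shorthand for 7/5/3: the 5 is implied.
A third above Bb in this key is Db.
A fifth above Bb in this key is F.
A seventh above Bb in this key is Ab.
Together with the bass Bb, this spells Bb minor seventh in root position.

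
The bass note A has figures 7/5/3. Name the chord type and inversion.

seventh chord, root position

Intervals of 7/5/3 above the bass form a seventh chord; the bass is the root, so this is root position.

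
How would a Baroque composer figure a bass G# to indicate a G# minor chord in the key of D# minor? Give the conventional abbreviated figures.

no figures

G# is the root of G# minor, so the chord is in root position.
A triad in root position is figured 5/3, conventionally abbreviated (no figures — root-position triad).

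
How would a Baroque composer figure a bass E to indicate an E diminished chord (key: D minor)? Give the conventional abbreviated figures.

no figures

E is the root of E diminished, so the chord is in root position.
A triad in root position is figured 5/3, conventionally abbreviated (no figures — root-position triad).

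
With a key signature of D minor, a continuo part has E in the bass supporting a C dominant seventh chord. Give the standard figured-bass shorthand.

E is the third of C dominant seventh, so the chord is in first inversion.
A seventh chord in first inversion is figured 6/5/3, conventionally abbreviated 6/5.

6/5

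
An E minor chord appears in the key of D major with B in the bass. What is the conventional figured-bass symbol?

6/4

B is the fifth of E minor, so the chord is in second inversion.
A triad in second inversion is figured 6/4, conventionally abbreviated 6/4.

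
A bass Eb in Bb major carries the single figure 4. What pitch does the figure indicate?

Counting 3 letter steps above Eb lands on A; in Bb major, that letter is A.

A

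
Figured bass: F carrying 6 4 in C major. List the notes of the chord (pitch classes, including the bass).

A fourth above F in this key is B.
A sixth above F in this key is D.
Together with the bass F, this spells B diminished in second inversion.

F, B, D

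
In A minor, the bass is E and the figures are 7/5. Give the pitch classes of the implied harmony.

The written figures 7/5 are shorthand for 7/5/3: the 3 is implied.
A third above E in this key is G.
A fifth above E in this key is B.
A seventh above E in this key is D.
Together with the bass E, this spells E minor seventh in root position.

E, G, B, D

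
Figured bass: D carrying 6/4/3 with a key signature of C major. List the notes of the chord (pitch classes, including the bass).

A third above D in this key is F.
A fourth above D in this key is G.
A sixth above D in this key is B.
Together with the bass D, this spells G dominant seventh in second inversion.

D, F, G, B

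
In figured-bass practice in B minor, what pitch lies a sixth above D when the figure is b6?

Counting 5 letter steps above D lands on B; in B minor, that letter is B.
The b6 figure lowers it a semitone, giving Bb.

Bb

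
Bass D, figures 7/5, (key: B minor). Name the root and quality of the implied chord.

D major seventh

The figures 7/5 indicate a seventh chord in root position.
In root position the bass is the root, so the root is D.
The chord tones are D, F#, A, C#, giving D major seventh.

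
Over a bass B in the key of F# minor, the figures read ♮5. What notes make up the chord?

The written figures ♮5 are shorthand for 5/3: the 3 is implied.
A third above B in this key is D.
A fifth above B in this key is F#, made natural (F) by the ♮ figure.
Together with the bass B, this spells B diminished in root position.

B, D, F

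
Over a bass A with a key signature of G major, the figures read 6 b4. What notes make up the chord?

A fourth above A in this key is D, lowered to Db by the flat.
A sixth above A in this key is F#.

A, Db, F#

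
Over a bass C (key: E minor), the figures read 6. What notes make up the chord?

C, E, A

The written figures 6 are shorthand for 6/3: the 3 is implied.
A third above C in this key is E.
A sixth above C in this key is A.
Together with the bass C, this spells A minor in first inversion.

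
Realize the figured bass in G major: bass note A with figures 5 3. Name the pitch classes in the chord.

A, C, E

A third above A in this key is C.
A fifth above A in this key is E.
Together with the bass A, this spells A minor in root position.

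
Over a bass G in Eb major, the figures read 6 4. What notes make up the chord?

G, C, Eb

A fourth above G in this key is C.
A sixth above G in this key is Eb.
Together with the bass G, this spells C minor in second inversion.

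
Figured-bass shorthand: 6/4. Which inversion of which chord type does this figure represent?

Intervals of 6/4 above the bass form a triad; the bass is the fifth, so this is second inversion.

triad, second inversion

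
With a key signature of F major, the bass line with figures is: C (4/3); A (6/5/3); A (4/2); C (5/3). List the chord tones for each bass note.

C, E, F, A | A, C, E, F | A, Bb, D, F | C, E, G

C (6/4/3): C, E, F, A.
A (6/5/3): A, C, E, F.
A (6/4/2): A, Bb, D, F.
C (5/3): C, E, G.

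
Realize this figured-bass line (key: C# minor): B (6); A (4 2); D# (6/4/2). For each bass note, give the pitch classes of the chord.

B (6/3): B, D#, G#.
A (6/4/2): A, B, D#, F#.
D# (6/4/2): D#, E, G#, B.

B, D#, G# | A, B, D#, F# | D#, E, G#, B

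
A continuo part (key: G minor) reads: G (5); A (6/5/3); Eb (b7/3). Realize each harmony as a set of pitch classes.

G, Bb, D | A, C, Eb, F | Eb, G, Bb, Db

G (5/3): G, Bb, D.
A (6/5/3): A, C, Eb, F.
Eb (b7/5/3): Eb, G, Bb, Db.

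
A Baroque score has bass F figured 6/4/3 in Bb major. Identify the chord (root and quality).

Bb major seventh

The figures 6/4/3 indicate a seventh chord in second inversion.
In second inversion the root lies a fourth above the bass: a fourth above F in Bb major is Bb.
The chord tones are F, A, Bb, D, giving Bb major seventh.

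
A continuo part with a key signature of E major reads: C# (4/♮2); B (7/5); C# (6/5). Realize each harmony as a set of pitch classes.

C# (6/4/♮2): C#, D, F#, A.
B (7/5/3): B, D#, F#, A.
C# (6/5/3): C#, E, G#, A.

C#, D, F#, A | B, D#, F#, A | C#, E, G#, A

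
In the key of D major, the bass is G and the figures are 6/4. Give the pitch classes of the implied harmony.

A fourth above G in this key is C#.
A sixth above G in this key is E.
Together with the bass G, this spells C# diminished in second inversion.

G, C#, E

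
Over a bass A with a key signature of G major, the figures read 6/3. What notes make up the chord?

A third above A in this key is C.
A sixth above A in this key is F#.
Together with the bass A, this spells F# diminished in first inversion.

A, C, F#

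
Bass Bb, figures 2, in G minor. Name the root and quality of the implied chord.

C minor seventh

The figures 2 indicate a seventh chord in third inversion.
In third inversion the root lies a second above the bass: a second above Bb in G minor is C.
The chord tones are Bb, C, Eb, G, giving C minor seventh.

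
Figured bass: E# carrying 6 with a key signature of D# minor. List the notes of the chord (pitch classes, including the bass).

The written figures 6 are shorthand for 6/3: the 3 is implied.
A third above E# in this key is G#.
A sixth above E# in this key is C#.
Together with the bass E#, this spells C# major in first inversion.

E#, G#, C#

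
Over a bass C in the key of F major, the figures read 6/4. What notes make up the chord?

A fourth above C in this key is F.
A sixth above C in this key is A.
Together with the bass C, this spells F major in second inversion.

C, F, A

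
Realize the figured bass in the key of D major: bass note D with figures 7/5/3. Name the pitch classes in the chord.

A third above D in this key is F#.
A fifth above D in this key is A.
A seventh above D in this key is C#.
Together with the bass D, this spells D major seventh in root position.

D, F#, A, C#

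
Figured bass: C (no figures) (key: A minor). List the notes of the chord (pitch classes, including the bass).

C, E, G

An unfigured bass implies 5/3.
A third above C in this key is E.
A fifth above C in this key is G.
Together with the bass C, this spells C major in root position.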